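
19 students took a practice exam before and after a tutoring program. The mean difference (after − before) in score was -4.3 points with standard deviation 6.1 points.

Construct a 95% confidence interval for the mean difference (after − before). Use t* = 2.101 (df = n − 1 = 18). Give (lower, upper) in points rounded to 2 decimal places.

(-7.24, -1.36)

Paired design: SE = s_d/√n = 6.1/√19 = 1.3994.
t* = 2.101; margin of error = 2.101 × 1.3994 = 2.9401.
-4.3 ± 2.9401 → (-7.24, -1.36).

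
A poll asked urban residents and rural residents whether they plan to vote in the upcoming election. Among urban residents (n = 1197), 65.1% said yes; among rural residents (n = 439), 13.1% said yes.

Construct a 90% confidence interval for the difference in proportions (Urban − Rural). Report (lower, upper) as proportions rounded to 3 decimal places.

(0.485, 0.555)

SE₁ = √(p̂₁(1−p̂₁)/n₁) = √(0.6510·0.3490/1197) = 0.01378; SE₂ = √(0.1310·0.8690/439) = 0.01610.
Independent samples: SE of the difference = √(SE₁² + SE₂²) = √(0.0001898884 + 0.00025921) = 0.02119.
z* for 90% confidence is 1.645, so the margin of error is 1.645 × 0.02119 = 0.03486.
Point estimate p̂₁ − p̂₂ = 0.6510 − 0.1310 = 0.5200.
0.5200 ± 0.03486 → (0.485, 0.555).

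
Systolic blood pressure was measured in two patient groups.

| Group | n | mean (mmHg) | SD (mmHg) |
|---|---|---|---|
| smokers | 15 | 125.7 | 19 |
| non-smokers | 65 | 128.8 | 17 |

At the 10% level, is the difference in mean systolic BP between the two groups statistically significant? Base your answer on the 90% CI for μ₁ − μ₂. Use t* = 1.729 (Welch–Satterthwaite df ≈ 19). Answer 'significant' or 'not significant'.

not significant

Per-group SEs: s₁/√n₁ = 19/√15 = 4.9058, s₂/√n₂ = 17/√65 = 2.1086.
Unpooled SE of the difference: √(24.06687364 + 4.44619396) = 5.3398.
Margin of error = t* · SE = 1.729 × 5.3398 = 9.2325.
x̄₁ − x̄₂ = 125.7 − 128.8 = -3.1000.
CI: -3.1000 ± 9.2325 = (-12.3325, 6.1325).
The interval (-12.3325, 6.1325) contains 0, so the difference is not significant.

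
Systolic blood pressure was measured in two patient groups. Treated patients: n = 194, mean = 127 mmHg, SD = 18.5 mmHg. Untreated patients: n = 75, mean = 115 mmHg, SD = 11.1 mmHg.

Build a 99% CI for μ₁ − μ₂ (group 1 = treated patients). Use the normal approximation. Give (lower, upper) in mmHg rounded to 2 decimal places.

(7.25, 16.75)

Standard errors of each mean: 18.5/√194 = 1.3282 and 11.1/√75 = 1.2817.
SE(x̄₁ − x̄₂) = √(1.3282² + 1.2817²) = 1.8458 for independent samples with unequal variances.
With z* = 2.576, the margin is 2.576 × 1.8458 = 4.7548.
x̄₁ − x̄₂ = 127 − 115 = 12.0000; the interval is 12.0000 ± 4.7548 = (7.25, 16.75).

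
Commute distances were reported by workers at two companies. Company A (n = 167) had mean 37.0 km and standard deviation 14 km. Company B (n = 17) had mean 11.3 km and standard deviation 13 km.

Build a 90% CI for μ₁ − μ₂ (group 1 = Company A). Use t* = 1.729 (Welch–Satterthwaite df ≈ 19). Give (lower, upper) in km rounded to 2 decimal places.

(19.94, 31.46)

SE₁ = s₁/√n₁ = 14/√167 = 1.0834; SE₂ = 13/√17 = 3.1530.
Independent samples, unequal variances: SE_diff = √(SE₁² + SE₂²) = √(1.17375556 + 9.941409) = 3.3339.
t* = 1.729, so margin of error = 1.729 × 3.3339 = 5.7643.
Difference in means = 37.0 − 11.3 = 25.7000.
25.7000 ± 5.7643 → (19.94, 31.46).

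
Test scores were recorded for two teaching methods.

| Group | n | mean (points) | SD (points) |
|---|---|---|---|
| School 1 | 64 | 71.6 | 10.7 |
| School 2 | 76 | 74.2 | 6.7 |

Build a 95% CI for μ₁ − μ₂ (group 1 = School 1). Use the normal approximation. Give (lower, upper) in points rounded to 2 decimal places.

Per-group SEs: s₁/√n₁ = 10.7/√64 = 1.3375, s₂/√n₂ = 6.7/√76 = 0.7685.
Unpooled SE of the difference: √(1.78890625 + 0.59059225) = 1.5426.
Margin of error = z* · SE = 1.960 × 1.5426 = 3.0235.
x̄₁ − x̄₂ = 71.6 − 74.2 = -2.6000.
CI: -2.6000 ± 3.0235 = (-5.62, 0.42).

(-5.62, 0.42)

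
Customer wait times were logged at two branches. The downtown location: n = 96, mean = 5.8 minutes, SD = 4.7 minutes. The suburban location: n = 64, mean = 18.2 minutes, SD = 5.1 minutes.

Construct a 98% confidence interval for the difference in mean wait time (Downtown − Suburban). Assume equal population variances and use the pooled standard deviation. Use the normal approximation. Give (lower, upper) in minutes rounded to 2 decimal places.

(-14.23, -10.57)

s_p = √[((n₁−1)s₁² + (n₂−1)s₂²)/(n₁+n₂−2)] = √[(95·4.7² + 63·5.1²)/158] = 4.8634.
SE = 4.8634·√(1/96 + 1/64) = 0.7848.
With z* = 2.326, margin = 2.326 × 0.7848 = 1.8254.
x̄₁ − x̄₂ = 5.8 − 18.2 = -12.4000; interval -12.4000 ± 1.8254 = (-14.23, -10.57).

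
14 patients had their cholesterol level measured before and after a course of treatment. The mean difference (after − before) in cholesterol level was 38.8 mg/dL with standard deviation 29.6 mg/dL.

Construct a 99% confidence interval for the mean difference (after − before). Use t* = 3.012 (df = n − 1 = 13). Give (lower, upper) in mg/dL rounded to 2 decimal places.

This is a matched-pairs design, so SE = s_d/√n = 29.6/√14 = 7.9109.
Margin = 3.012 × 7.9109 = 23.8276; the interval is 38.8 ± 23.8276 = (14.97, 62.63).

(14.97, 62.63)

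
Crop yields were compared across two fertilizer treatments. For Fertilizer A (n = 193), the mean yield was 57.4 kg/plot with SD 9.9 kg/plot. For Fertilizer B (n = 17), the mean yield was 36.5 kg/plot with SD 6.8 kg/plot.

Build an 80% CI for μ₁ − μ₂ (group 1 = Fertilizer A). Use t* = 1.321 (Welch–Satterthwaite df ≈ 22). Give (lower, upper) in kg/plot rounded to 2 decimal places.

(18.53, 23.27)

SE₁ = s₁/√n₁ = 9.9/√193 = 0.7126; SE₂ = 6.8/√17 = 1.6492.
Independent samples, unequal variances: SE_diff = √(SE₁² + SE₂²) = √(0.50779876 + 2.71986064) = 1.7966.
t* = 1.321, so margin of error = 1.321 × 1.7966 = 2.3733.
Difference in means = 57.4 − 36.5 = 20.9000.
20.9000 ± 2.3733 → (18.53, 23.27).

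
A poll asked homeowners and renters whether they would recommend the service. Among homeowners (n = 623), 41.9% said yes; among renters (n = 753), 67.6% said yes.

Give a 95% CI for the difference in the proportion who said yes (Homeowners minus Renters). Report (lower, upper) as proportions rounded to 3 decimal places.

(-0.308, -0.206)

The two standard errors are √(0.4190×0.5810/623) = 0.01977 and √(0.6760×0.3240/753) = 0.01705.
Because the samples are independent, SE_diff = √(0.01977² + 0.01705²) = 0.02611.
Using z* = 1.960 for 95%, ME = 1.960 × 0.02611 = 0.05118.
p̂₁ − p̂₂ = -0.2570; interval -0.2570 ± 0.05118 gives (-0.308, -0.206).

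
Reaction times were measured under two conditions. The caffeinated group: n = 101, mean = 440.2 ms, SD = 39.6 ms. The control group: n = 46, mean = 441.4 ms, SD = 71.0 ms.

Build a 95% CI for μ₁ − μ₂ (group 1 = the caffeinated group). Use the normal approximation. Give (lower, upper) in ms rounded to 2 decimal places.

Standard errors of each mean: 39.6/√101 = 3.9403 and 71.0/√46 = 10.4684.
SE(x̄₁ − x̄₂) = √(3.9403² + 10.4684²) = 11.1854 for independent samples with unequal variances.
With z* = 1.960, the margin is 1.960 × 11.1854 = 21.9234.
x̄₁ − x̄₂ = 440.2 − 441.4 = -1.2000; the interval is -1.2000 ± 21.9234 = (-23.12, 20.72).

(-23.12, 20.72)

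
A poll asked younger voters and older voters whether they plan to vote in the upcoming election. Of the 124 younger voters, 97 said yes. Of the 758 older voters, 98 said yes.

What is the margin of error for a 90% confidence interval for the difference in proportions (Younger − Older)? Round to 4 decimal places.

0.0642

Sample proportions: 97/124 = 0.7823, 98/758 = 0.1293.
Each SE is √(p̂(1−p̂)/n): √(0.7823·0.2177/124) = 0.03706 and √(0.1293·0.8707/758) = 0.01219.
SE(p̂₁ − p̂₂) = √(SE₁² + SE₂²) = √(0.0013734436 + 0.0001485961) = 0.03901, since the two samples are independent.
At 90% confidence z* = 1.645; margin = 1.645 × 0.03901 = 0.06417.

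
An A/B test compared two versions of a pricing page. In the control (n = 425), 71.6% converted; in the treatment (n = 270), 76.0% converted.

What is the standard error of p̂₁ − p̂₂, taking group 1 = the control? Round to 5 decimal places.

0.03397

Each SE is √(p̂(1−p̂)/n): √(0.7160·0.2840/425) = 0.02187 and √(0.7600·0.2400/270) = 0.02599.
SE(p̂₁ − p̂₂) = √(SE₁² + SE₂²) = √(0.0004782969 + 0.0006754801) = 0.03397, since the two samples are independent.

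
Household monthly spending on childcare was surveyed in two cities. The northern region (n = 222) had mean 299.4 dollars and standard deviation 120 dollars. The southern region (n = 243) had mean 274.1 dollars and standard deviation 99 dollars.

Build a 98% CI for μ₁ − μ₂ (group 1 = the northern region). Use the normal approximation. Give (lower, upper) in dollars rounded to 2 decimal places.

Standard errors of each mean: 120/√222 = 8.0539 and 99/√243 = 6.3509.
SE(x̄₁ − x̄₂) = √(8.0539² + 6.3509²) = 10.2567 for independent samples with unequal variances.
With z* = 2.326, the margin is 2.326 × 10.2567 = 23.8571.
x̄₁ − x̄₂ = 299.4 − 274.1 = 25.3000; the interval is 25.3000 ± 23.8571 = (1.44, 49.16).

(1.44, 49.16)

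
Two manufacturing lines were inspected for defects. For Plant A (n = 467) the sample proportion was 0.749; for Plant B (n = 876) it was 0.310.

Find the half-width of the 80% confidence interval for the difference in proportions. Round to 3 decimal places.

Each SE is √(p̂(1−p̂)/n): √(0.7490·0.2510/467) = 0.02006 and √(0.3100·0.6900/876) = 0.01563.
SE(p̂₁ − p̂₂) = √(SE₁² + SE₂²) = √(0.0004024036 + 0.0002442969) = 0.02543, since the two samples are independent.
At 80% confidence z* = 1.282; margin = 1.282 × 0.02543 = 0.03260.

0.033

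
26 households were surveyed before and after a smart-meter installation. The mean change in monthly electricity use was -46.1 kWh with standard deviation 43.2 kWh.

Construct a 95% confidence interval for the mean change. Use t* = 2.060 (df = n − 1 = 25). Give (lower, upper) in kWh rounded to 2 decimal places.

(-63.55, -28.65)

This is a matched-pairs design, so SE = s_d/√n = 43.2/√26 = 8.4722.
Margin = 2.060 × 8.4722 = 17.4527; the interval is -46.1 ± 17.4527 = (-63.55, -28.65).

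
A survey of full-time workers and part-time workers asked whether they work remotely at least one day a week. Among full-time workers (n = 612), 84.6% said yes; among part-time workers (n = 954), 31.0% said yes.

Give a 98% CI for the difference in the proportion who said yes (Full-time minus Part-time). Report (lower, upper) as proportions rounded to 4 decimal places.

(0.4874, 0.5846)

SE₁ = √(p̂₁(1−p̂₁)/n₁) = √(0.8460·0.1540/612) = 0.01459; SE₂ = √(0.3100·0.6900/954) = 0.01497.
Independent samples: SE of the difference = √(SE₁² + SE₂²) = √(0.0002128681 + 0.0002241009) = 0.02090.
z* for 98% confidence is 2.326, so the margin of error is 2.326 × 0.02090 = 0.04861.
Point estimate p̂₁ − p̂₂ = 0.8460 − 0.3100 = 0.5360.
0.5360 ± 0.04861 → (0.4874, 0.5846).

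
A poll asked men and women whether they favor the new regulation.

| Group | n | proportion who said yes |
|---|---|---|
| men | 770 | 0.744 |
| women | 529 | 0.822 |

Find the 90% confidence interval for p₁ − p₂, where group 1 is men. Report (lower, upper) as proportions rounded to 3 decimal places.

SE₁ = √(p̂₁(1−p̂₁)/n₁) = √(0.7440·0.2560/770) = 0.01573; SE₂ = √(0.8220·0.1780/529) = 0.01663.
Independent samples: SE of the difference = √(SE₁² + SE₂²) = √(0.0002474329 + 0.0002765569) = 0.02289.
z* for 90% confidence is 1.645, so the margin of error is 1.645 × 0.02289 = 0.03765.
Point estimate p̂₁ − p̂₂ = 0.7440 − 0.8220 = -0.0780.
-0.0780 ± 0.03765 → (-0.116, -0.040).

(-0.116, -0.040)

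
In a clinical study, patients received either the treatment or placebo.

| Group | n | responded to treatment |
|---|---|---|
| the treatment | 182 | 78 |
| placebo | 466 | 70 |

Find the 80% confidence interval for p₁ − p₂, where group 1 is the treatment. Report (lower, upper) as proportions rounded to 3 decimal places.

(0.227, 0.330)

First, p̂₁ = 78/182 = 0.4286; p̂₂ = 70/466 = 0.1502.
The two standard errors are √(0.4286×0.5714/182) = 0.03668 and √(0.1502×0.8498/466) = 0.01655.
Because the samples are independent, SE_diff = √(0.03668² + 0.01655²) = 0.04024.
Using z* = 1.282 for 80%, ME = 1.282 × 0.04024 = 0.05159.
p̂₁ − p̂₂ = 0.2784; interval 0.2784 ± 0.05159 gives (0.227, 0.330).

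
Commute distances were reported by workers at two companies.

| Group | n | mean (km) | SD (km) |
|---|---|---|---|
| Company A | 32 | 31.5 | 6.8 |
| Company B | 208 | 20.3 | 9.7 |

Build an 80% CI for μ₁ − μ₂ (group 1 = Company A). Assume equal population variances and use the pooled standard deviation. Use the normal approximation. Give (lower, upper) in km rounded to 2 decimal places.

s_p = √[((n₁−1)s₁² + (n₂−1)s₂²)/(n₁+n₂−2)] = √[(31·6.8² + 207·9.7²)/238] = 9.3732.
SE = 9.3732·√(1/32 + 1/208) = 1.7799.
With z* = 1.282, margin = 1.282 × 1.7799 = 2.2818.
x̄₁ − x̄₂ = 31.5 − 20.3 = 11.2000; interval 11.2000 ± 2.2818 = (8.92, 13.48).

(8.92, 13.48)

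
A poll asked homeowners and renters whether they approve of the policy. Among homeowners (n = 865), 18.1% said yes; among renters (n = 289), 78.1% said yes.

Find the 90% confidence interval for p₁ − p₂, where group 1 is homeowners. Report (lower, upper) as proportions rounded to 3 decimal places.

(-0.645, -0.555)

The two standard errors are √(0.1810×0.8190/865) = 0.01309 and √(0.7810×0.2190/289) = 0.02433.
Because the samples are independent, SE_diff = √(0.01309² + 0.02433²) = 0.02763.
Using z* = 1.645 for 90%, ME = 1.645 × 0.02763 = 0.04545.
p̂₁ − p̂₂ = -0.6000; interval -0.6000 ± 0.04545 gives (-0.645, -0.555).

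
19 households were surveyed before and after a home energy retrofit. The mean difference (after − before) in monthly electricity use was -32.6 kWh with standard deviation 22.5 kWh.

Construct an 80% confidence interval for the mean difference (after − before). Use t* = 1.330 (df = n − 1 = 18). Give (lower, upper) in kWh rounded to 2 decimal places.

(-39.47, -25.73)

This is a matched-pairs design, so SE = s_d/√n = 22.5/√19 = 5.1619.
Margin = 1.330 × 5.1619 = 6.8653; the interval is -32.6 ± 6.8653 = (-39.47, -25.73).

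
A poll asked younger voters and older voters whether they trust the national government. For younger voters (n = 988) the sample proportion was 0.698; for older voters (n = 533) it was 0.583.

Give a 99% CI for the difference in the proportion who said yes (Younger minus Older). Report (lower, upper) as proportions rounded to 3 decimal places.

The two standard errors are √(0.6980×0.3020/988) = 0.01461 and √(0.5830×0.4170/533) = 0.02136.
Because the samples are independent, SE_diff = √(0.01461² + 0.02136²) = 0.02588.
Using z* = 2.576 for 99%, ME = 2.576 × 0.02588 = 0.06667.
p̂₁ − p̂₂ = 0.1150; interval 0.1150 ± 0.06667 gives (0.048, 0.182).

(0.048, 0.182)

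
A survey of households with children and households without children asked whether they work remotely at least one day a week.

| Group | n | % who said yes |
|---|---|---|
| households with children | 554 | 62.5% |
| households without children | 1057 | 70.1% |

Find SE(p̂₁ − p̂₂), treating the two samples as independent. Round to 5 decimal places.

The two standard errors are √(0.6250×0.3750/554) = 0.02057 and √(0.7010×0.2990/1057) = 0.01408.
Because the samples are independent, SE_diff = √(0.02057² + 0.01408²) = 0.02493.

0.02493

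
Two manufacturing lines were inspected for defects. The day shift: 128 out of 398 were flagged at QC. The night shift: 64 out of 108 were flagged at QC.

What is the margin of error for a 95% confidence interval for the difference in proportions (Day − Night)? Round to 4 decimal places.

First, p̂₁ = 128/398 = 0.3216; p̂₂ = 64/108 = 0.5926.
The two standard errors are √(0.3216×0.6784/398) = 0.02341 and √(0.5926×0.4074/108) = 0.04728.
Because the samples are independent, SE_diff = √(0.02341² + 0.04728²) = 0.05276.
Using z* = 1.960 for 95%, ME = 1.960 × 0.05276 = 0.10341.

0.1034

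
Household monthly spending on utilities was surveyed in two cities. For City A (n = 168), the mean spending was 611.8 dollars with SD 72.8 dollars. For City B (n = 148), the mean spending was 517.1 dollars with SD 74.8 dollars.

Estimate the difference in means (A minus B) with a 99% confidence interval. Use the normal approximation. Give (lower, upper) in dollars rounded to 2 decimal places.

(73.25, 116.15)

Per-group SEs: s₁/√n₁ = 72.8/√168 = 5.6166, s₂/√n₂ = 74.8/√148 = 6.1485.
Unpooled SE of the difference: √(31.54619556 + 37.80405225) = 8.3277.
Margin of error = z* · SE = 2.576 × 8.3277 = 21.4522.
x̄₁ − x̄₂ = 611.8 − 517.1 = 94.7000.
CI: 94.7000 ± 21.4522 = (73.25, 116.15).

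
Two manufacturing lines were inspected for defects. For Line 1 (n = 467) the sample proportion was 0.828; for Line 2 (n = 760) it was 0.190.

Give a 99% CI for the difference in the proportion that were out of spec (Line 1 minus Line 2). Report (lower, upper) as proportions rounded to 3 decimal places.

SE₁ = √(p̂₁(1−p̂₁)/n₁) = √(0.8280·0.1720/467) = 0.01746; SE₂ = √(0.1900·0.8100/760) = 0.01423.
Independent samples: SE of the difference = √(SE₁² + SE₂²) = √(0.0003048516 + 0.0002024929) = 0.02252.
z* for 99% confidence is 2.576, so the margin of error is 2.576 × 0.02252 = 0.05801.
Point estimate p̂₁ − p̂₂ = 0.8280 − 0.1900 = 0.6380.
0.6380 ± 0.05801 → (0.580, 0.696).

(0.580, 0.696)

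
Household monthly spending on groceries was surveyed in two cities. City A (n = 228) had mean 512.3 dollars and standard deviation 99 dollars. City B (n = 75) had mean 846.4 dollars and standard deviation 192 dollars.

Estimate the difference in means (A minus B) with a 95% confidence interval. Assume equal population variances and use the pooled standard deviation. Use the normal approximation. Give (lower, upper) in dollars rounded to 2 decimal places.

s_p = √[((n₁−1)s₁² + (n₂−1)s₂²)/(n₁+n₂−2)] = √[(227·99² + 74·192²)/301] = 128.2746.
SE = 128.2746·√(1/228 + 1/75) = 17.0751.
With z* = 1.960, margin = 1.960 × 17.0751 = 33.4672.
x̄₁ − x̄₂ = 512.3 − 846.4 = -334.1000; interval -334.1000 ± 33.4672 = (-367.57, -300.63).

(-367.57, -300.63)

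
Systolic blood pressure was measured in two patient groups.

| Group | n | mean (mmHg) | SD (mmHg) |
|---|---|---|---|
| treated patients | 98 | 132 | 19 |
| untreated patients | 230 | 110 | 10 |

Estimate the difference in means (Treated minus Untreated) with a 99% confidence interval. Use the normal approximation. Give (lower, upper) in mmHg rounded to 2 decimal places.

(16.77, 27.23)

SE₁ = s₁/√n₁ = 19/√98 = 1.9193; SE₂ = 10/√230 = 0.6594.
Independent samples, unequal variances: SE_diff = √(SE₁² + SE₂²) = √(3.68371249 + 0.43480836) = 2.0294.
z* = 2.576, so margin of error = 2.576 × 2.0294 = 5.2277.
Difference in means = 132 − 110 = 22.0000.
22.0000 ± 5.2277 → (16.77, 27.23).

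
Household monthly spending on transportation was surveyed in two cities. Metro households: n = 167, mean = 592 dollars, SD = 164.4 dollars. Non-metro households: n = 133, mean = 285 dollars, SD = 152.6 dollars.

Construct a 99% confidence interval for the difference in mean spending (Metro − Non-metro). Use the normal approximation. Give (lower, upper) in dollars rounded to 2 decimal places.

(259.72, 354.28)

Per-group SEs: s₁/√n₁ = 164.4/√167 = 12.7217, s₂/√n₂ = 152.6/√133 = 13.2321.
Unpooled SE of the difference: √(161.84165089 + 175.08847041) = 18.3557.
Margin of error = z* · SE = 2.576 × 18.3557 = 47.2843.
x̄₁ − x̄₂ = 592 − 285 = 307.0000.
CI: 307.0000 ± 47.2843 = (259.72, 354.28).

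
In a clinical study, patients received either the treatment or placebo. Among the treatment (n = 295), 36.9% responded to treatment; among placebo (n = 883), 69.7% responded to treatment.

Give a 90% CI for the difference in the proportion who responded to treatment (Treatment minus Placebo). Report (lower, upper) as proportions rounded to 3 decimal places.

The two standard errors are √(0.3690×0.6310/295) = 0.02809 and √(0.6970×0.3030/883) = 0.01547.
Because the samples are independent, SE_diff = √(0.02809² + 0.01547²) = 0.03207.
Using z* = 1.645 for 90%, ME = 1.645 × 0.03207 = 0.05276.
p̂₁ − p̂₂ = -0.3280; interval -0.3280 ± 0.05276 gives (-0.381, -0.275).

(-0.381, -0.275)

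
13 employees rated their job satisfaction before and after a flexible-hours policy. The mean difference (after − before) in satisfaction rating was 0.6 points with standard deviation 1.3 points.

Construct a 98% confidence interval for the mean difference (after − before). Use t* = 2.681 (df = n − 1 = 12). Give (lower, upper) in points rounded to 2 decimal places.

This is a matched-pairs design, so SE = s_d/√n = 1.3/√13 = 0.3606.
Margin = 2.681 × 0.3606 = 0.9668; the interval is 0.6 ± 0.9668 = (-0.37, 1.57).

(-0.37, 1.57)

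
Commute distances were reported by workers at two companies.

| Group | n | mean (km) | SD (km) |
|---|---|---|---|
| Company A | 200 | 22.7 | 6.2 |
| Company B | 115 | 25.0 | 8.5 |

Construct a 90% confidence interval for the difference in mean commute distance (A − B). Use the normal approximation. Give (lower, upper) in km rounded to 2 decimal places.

(-3.79, -0.81)

Per-group SEs: s₁/√n₁ = 6.2/√200 = 0.4384, s₂/√n₂ = 8.5/√115 = 0.7926.
Unpooled SE of the difference: √(0.19219456 + 0.62821476) = 0.9058.
Margin of error = z* · SE = 1.645 × 0.9058 = 1.4900.
x̄₁ − x̄₂ = 22.7 − 25.0 = -2.3000.
CI: -2.3000 ± 1.4900 = (-3.79, -0.81).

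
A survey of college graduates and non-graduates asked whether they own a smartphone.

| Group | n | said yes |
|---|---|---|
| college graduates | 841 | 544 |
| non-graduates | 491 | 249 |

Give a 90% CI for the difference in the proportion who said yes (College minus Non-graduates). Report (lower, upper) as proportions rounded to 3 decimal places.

(0.094, 0.186)

First, p̂₁ = 544/841 = 0.6468; p̂₂ = 249/491 = 0.5071.
The two standard errors are √(0.6468×0.3532/841) = 0.01648 and √(0.5071×0.4929/491) = 0.02256.
Because the samples are independent, SE_diff = √(0.01648² + 0.02256²) = 0.02794.
Using z* = 1.645 for 90%, ME = 1.645 × 0.02794 = 0.04596.
p̂₁ − p̂₂ = 0.1397; interval 0.1397 ± 0.04596 gives (0.094, 0.186).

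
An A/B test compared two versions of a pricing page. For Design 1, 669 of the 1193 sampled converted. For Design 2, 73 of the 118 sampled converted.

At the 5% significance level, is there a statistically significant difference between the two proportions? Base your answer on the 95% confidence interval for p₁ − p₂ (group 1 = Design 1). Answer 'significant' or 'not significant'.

p̂₁ = 669/1193 = 0.5608 and p̂₂ = 73/118 = 0.6186.
SE₁ = √(p̂₁(1−p̂₁)/n₁) = √(0.5608·0.4392/1193) = 0.01437; SE₂ = √(0.6186·0.3814/118) = 0.04472.
Independent samples: SE of the difference = √(SE₁² + SE₂²) = √(0.0002064969 + 0.0019998784) = 0.04697.
z* for 95% confidence is 1.960, so the margin of error is 1.960 × 0.04697 = 0.09206.
Point estimate p̂₁ − p̂₂ = 0.5608 − 0.6186 = -0.0578.
-0.0578 ± 0.09206 → (-0.14986, 0.03426).
The interval (-0.14986, 0.03426) contains 0, so the difference is not significant.

not significant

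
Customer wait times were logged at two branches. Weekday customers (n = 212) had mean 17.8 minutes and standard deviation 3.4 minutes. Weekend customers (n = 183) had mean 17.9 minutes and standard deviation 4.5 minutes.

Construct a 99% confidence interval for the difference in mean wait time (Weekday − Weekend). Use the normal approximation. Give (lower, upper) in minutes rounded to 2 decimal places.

Standard errors of each mean: 3.4/√212 = 0.2335 and 4.5/√183 = 0.3326.
SE(x̄₁ − x̄₂) = √(0.2335² + 0.3326²) = 0.4064 for independent samples with unequal variances.
With z* = 2.576, the margin is 2.576 × 0.4064 = 1.0469.
x̄₁ − x̄₂ = 17.8 − 17.9 = -0.1000; the interval is -0.1000 ± 1.0469 = (-1.15, 0.95).

(-1.15, 0.95)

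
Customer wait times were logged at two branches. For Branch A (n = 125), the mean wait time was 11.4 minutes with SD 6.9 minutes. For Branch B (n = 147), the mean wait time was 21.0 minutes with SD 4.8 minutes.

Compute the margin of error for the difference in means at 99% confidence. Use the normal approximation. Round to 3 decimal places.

1.889

Standard errors of each mean: 6.9/√125 = 0.6172 and 4.8/√147 = 0.3959.
SE(x̄₁ − x̄₂) = √(0.6172² + 0.3959²) = 0.7333 for independent samples with unequal variances.
With z* = 2.576, the margin is 2.576 × 0.7333 = 1.8890.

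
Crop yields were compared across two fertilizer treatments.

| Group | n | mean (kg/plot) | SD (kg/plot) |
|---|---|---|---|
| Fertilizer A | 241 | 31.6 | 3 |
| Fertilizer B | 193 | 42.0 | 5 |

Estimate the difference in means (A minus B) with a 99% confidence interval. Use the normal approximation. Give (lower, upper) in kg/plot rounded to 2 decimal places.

Standard errors of each mean: 3/√241 = 0.1932 and 5/√193 = 0.3599.
SE(x̄₁ − x̄₂) = √(0.1932² + 0.3599²) = 0.4085 for independent samples with unequal variances.
With z* = 2.576, the margin is 2.576 × 0.4085 = 1.0523.
x̄₁ − x̄₂ = 31.6 − 42.0 = -10.4000; the interval is -10.4000 ± 1.0523 = (-11.45, -9.35).

(-11.45, -9.35)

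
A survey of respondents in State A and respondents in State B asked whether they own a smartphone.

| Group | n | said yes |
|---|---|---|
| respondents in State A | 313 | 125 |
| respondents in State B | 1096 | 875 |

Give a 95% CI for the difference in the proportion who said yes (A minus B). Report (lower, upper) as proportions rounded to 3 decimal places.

(-0.458, -0.340)

p̂₁ = 125/313 = 0.3994 and p̂₂ = 875/1096 = 0.7984.
SE₁ = √(p̂₁(1−p̂₁)/n₁) = √(0.3994·0.6006/313) = 0.02768; SE₂ = √(0.7984·0.2016/1096) = 0.01212.
Independent samples: SE of the difference = √(SE₁² + SE₂²) = √(0.0007661824 + 0.0001468944) = 0.03022.
z* for 95% confidence is 1.960, so the margin of error is 1.960 × 0.03022 = 0.05923.
Point estimate p̂₁ − p̂₂ = 0.3994 − 0.7984 = -0.3990.
-0.3990 ± 0.05923 → (-0.458, -0.340).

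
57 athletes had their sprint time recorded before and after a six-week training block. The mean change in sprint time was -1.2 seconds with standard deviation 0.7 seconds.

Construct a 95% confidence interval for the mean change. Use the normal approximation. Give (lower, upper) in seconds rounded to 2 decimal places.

Paired design: SE = s_d/√n = 0.7/√57 = 0.0927.
z* = 1.960; margin of error = 1.960 × 0.0927 = 0.1817.
-1.2 ± 0.1817 → (-1.38, -1.02).

(-1.38, -1.02)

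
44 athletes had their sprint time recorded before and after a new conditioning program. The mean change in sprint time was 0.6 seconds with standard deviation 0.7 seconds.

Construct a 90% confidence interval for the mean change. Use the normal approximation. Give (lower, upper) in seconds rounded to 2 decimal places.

Paired design: SE = s_d/√n = 0.7/√44 = 0.1055.
z* = 1.645; margin of error = 1.645 × 0.1055 = 0.1735.
0.6 ± 0.1735 → (0.43, 0.77).

(0.43, 0.77)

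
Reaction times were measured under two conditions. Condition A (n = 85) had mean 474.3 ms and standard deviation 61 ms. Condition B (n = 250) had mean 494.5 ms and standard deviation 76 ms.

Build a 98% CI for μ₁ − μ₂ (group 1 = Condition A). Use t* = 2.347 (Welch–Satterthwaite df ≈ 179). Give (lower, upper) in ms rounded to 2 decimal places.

Standard errors of each mean: 61/√85 = 6.6164 and 76/√250 = 4.8067.
SE(x̄₁ − x̄₂) = √(6.6164² + 4.8067²) = 8.1781 for independent samples with unequal variances.
With t* = 2.347, the margin is 2.347 × 8.1781 = 19.1940.
x̄₁ − x̄₂ = 474.3 − 494.5 = -20.2000; the interval is -20.2000 ± 19.1940 = (-39.39, -1.01).

(-39.39, -1.01)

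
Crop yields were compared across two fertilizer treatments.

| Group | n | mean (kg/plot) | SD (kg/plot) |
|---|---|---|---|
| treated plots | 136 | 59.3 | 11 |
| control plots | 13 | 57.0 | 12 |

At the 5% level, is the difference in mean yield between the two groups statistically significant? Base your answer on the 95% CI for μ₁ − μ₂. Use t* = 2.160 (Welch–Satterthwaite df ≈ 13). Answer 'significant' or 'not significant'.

not significant

Per-group SEs: s₁/√n₁ = 11/√136 = 0.9432, s₂/√n₂ = 12/√13 = 3.3282.
Unpooled SE of the difference: √(0.88962624 + 11.07691524) = 3.4593.
Margin of error = t* · SE = 2.160 × 3.4593 = 7.4721.
x̄₁ − x̄₂ = 59.3 − 57.0 = 2.3000.
CI: 2.3000 ± 7.4721 = (-5.1721, 9.7721).
The interval (-5.1721, 9.7721) contains 0, so the difference is not significant.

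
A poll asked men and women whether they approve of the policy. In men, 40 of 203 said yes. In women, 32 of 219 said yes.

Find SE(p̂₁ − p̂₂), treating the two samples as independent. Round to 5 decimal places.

0.03673

p̂₁ = 40/203 = 0.1970 and p̂₂ = 32/219 = 0.1461.
SE₁ = √(p̂₁(1−p̂₁)/n₁) = √(0.1970·0.8030/203) = 0.02792; SE₂ = √(0.1461·0.8539/219) = 0.02387.
Independent samples: SE of the difference = √(SE₁² + SE₂²) = √(0.0007795264 + 0.0005697769) = 0.03673.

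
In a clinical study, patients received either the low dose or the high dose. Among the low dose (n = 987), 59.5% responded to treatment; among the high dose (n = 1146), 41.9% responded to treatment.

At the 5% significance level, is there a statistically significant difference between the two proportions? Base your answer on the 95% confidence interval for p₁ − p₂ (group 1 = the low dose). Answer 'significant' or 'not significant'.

The two standard errors are √(0.5950×0.4050/987) = 0.01563 and √(0.4190×0.5810/1146) = 0.01457.
Because the samples are independent, SE_diff = √(0.01563² + 0.01457²) = 0.02137.
Using z* = 1.960 for 95%, ME = 1.960 × 0.02137 = 0.04189.
p̂₁ − p̂₂ = 0.1760; interval 0.1760 ± 0.04189 gives (0.13411, 0.21789).
The interval (0.13411, 0.21789) does not contain 0, so the difference is significant.

significant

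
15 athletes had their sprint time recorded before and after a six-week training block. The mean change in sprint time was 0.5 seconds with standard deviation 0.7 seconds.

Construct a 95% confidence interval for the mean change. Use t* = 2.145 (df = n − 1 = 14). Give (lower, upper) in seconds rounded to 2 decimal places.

This is a matched-pairs design, so SE = s_d/√n = 0.7/√15 = 0.1807.
Margin = 2.145 × 0.1807 = 0.3876; the interval is 0.5 ± 0.3876 = (0.11, 0.89).

(0.11, 0.89)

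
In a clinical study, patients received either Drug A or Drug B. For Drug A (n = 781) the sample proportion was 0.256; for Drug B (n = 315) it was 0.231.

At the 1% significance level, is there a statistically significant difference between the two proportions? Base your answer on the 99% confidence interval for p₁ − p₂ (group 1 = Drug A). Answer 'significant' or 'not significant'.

The two standard errors are √(0.2560×0.7440/781) = 0.01562 and √(0.2310×0.7690/315) = 0.02375.
Because the samples are independent, SE_diff = √(0.01562² + 0.02375²) = 0.02843.
Using z* = 2.576 for 99%, ME = 2.576 × 0.02843 = 0.07324.
p̂₁ − p̂₂ = 0.0250; interval 0.0250 ± 0.07324 gives (-0.04824, 0.09824).
The interval (-0.04824, 0.09824) contains 0, so the difference is not significant.

not significant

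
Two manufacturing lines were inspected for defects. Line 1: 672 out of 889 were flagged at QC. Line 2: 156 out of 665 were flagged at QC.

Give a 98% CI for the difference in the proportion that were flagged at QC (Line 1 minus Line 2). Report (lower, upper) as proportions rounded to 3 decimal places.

Sample proportions: 672/889 = 0.7559, 156/665 = 0.2346.
Each SE is √(p̂(1−p̂)/n): √(0.7559·0.2441/889) = 0.01441 and √(0.2346·0.7654/665) = 0.01643.
SE(p̂₁ − p̂₂) = √(SE₁² + SE₂²) = √(0.0002076481 + 0.0002699449) = 0.02185, since the two samples are independent.
At 98% confidence z* = 2.326; margin = 2.326 × 0.02185 = 0.05082.
The difference is 0.7559 − 0.2346 = 0.5213, so the interval is 0.5213 ± 0.05082 = (0.470, 0.572).

(0.470, 0.572)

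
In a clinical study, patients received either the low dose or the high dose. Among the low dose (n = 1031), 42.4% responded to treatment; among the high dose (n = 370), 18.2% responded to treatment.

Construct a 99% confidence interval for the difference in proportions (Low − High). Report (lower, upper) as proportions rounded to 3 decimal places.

SE₁ = √(p̂₁(1−p̂₁)/n₁) = √(0.4240·0.5760/1031) = 0.01539; SE₂ = √(0.1820·0.8180/370) = 0.02006.
Independent samples: SE of the difference = √(SE₁² + SE₂²) = √(0.0002368521 + 0.0004024036) = 0.02528.
z* for 99% confidence is 2.576, so the margin of error is 2.576 × 0.02528 = 0.06512.
Point estimate p̂₁ − p̂₂ = 0.4240 − 0.1820 = 0.2420.
0.2420 ± 0.06512 → (0.177, 0.307).

(0.177, 0.307)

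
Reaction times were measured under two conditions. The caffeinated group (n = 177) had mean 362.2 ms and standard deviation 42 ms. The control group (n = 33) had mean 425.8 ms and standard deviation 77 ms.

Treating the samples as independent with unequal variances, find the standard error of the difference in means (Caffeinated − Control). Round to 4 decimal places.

13.7707

Per-group SEs: s₁/√n₁ = 42/√177 = 3.1569, s₂/√n₂ = 77/√33 = 13.4040.
Unpooled SE of the difference: √(9.96601761 + 179.667216) = 13.7707.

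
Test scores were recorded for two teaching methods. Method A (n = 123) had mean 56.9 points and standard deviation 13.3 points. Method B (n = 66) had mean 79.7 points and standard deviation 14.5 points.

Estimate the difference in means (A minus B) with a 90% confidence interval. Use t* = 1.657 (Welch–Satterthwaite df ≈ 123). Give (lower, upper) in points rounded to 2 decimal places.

SE₁ = s₁/√n₁ = 13.3/√123 = 1.1992; SE₂ = 14.5/√66 = 1.7848.
Independent samples, unequal variances: SE_diff = √(SE₁² + SE₂²) = √(1.43808064 + 3.18551104) = 2.1503.
t* = 1.657, so margin of error = 1.657 × 2.1503 = 3.5630.
Difference in means = 56.9 − 79.7 = -22.8000.
-22.8000 ± 3.5630 → (-26.36, -19.24).

(-26.36, -19.24)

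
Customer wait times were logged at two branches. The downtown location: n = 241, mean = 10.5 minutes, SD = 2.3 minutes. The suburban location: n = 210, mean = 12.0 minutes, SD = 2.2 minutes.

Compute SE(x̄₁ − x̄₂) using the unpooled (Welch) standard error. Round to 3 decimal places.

0.212

Standard errors of each mean: 2.3/√241 = 0.1482 and 2.2/√210 = 0.1518.
SE(x̄₁ − x̄₂) = √(0.1482² + 0.1518²) = 0.2121 for independent samples with unequal variances.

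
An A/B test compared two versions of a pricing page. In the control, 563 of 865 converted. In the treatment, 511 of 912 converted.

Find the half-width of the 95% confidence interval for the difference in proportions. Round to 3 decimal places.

Sample proportions: 563/865 = 0.6509, 511/912 = 0.5603.
Each SE is √(p̂(1−p̂)/n): √(0.6509·0.3491/865) = 0.01621 and √(0.5603·0.4397/912) = 0.01644.
SE(p̂₁ − p̂₂) = √(SE₁² + SE₂²) = √(0.0002627641 + 0.0002702736) = 0.02309, since the two samples are independent.
At 95% confidence z* = 1.960; margin = 1.960 × 0.02309 = 0.04526.

0.045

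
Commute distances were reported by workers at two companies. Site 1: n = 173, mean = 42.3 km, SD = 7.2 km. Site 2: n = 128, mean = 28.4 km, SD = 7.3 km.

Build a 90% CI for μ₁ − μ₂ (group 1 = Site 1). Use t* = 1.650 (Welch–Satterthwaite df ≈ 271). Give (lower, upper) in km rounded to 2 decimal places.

SE₁ = s₁/√n₁ = 7.2/√173 = 0.5474; SE₂ = 7.3/√128 = 0.6452.
Independent samples, unequal variances: SE_diff = √(SE₁² + SE₂²) = √(0.29964676 + 0.41628304) = 0.8461.
t* = 1.650, so margin of error = 1.650 × 0.8461 = 1.3961.
Difference in means = 42.3 − 28.4 = 13.9000.
13.9000 ± 1.3961 → (12.50, 15.30).

(12.50, 15.30)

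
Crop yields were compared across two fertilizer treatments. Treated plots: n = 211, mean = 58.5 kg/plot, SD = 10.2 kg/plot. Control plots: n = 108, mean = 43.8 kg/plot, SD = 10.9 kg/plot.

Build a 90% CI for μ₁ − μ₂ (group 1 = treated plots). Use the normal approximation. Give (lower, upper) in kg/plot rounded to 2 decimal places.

(12.62, 16.78)

Per-group SEs: s₁/√n₁ = 10.2/√211 = 0.7022, s₂/√n₂ = 10.9/√108 = 1.0489.
Unpooled SE of the difference: √(0.49308484 + 1.10019121) = 1.2623.
Margin of error = z* · SE = 1.645 × 1.2623 = 2.0765.
x̄₁ − x̄₂ = 58.5 − 43.8 = 14.7000.
CI: 14.7000 ± 2.0765 = (12.62, 16.78).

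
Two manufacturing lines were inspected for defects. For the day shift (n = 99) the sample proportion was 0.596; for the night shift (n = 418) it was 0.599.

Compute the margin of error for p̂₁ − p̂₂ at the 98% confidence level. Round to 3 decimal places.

0.128

SE₁ = √(p̂₁(1−p̂₁)/n₁) = √(0.5960·0.4040/99) = 0.04932; SE₂ = √(0.5990·0.4010/418) = 0.02397.
Independent samples: SE of the difference = √(SE₁² + SE₂²) = √(0.0024324624 + 0.0005745609) = 0.05484.
z* for 98% confidence is 2.326, so the margin of error is 2.326 × 0.05484 = 0.12756.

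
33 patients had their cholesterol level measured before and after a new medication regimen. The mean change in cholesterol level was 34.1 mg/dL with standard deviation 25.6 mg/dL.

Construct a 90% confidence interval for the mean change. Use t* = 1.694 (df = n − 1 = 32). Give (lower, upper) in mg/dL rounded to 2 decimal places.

(26.55, 41.65)

This is a matched-pairs design, so SE = s_d/√n = 25.6/√33 = 4.4564.
Margin = 1.694 × 4.4564 = 7.5491; the interval is 34.1 ± 7.5491 = (26.55, 41.65).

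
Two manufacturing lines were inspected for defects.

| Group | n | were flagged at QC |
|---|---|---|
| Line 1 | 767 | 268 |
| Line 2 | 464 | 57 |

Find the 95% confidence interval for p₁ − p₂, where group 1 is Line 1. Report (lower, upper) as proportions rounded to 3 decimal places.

Sample proportions: 268/767 = 0.3494, 57/464 = 0.1228.
Each SE is √(p̂(1−p̂)/n): √(0.3494·0.6506/767) = 0.01722 and √(0.1228·0.8772/464) = 0.01524.
SE(p̂₁ − p̂₂) = √(SE₁² + SE₂²) = √(0.0002965284 + 0.0002322576) = 0.02300, since the two samples are independent.
At 95% confidence z* = 1.960; margin = 1.960 × 0.02300 = 0.04508.
The difference is 0.3494 − 0.1228 = 0.2266, so the interval is 0.2266 ± 0.04508 = (0.182, 0.272).

(0.182, 0.272)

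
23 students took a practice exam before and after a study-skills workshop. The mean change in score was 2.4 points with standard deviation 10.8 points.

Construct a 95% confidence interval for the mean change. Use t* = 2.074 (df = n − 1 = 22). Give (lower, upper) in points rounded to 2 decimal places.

This is a matched-pairs design, so SE = s_d/√n = 10.8/√23 = 2.2520.
Margin = 2.074 × 2.2520 = 4.6706; the interval is 2.4 ± 4.6706 = (-2.27, 7.07).

(-2.27, 7.07)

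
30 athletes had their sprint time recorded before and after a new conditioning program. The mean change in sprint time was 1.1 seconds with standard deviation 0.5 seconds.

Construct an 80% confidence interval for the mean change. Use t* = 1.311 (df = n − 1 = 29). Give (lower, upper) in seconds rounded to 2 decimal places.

Paired design: SE = s_d/√n = 0.5/√30 = 0.0913.
t* = 1.311; margin of error = 1.311 × 0.0913 = 0.1197.
1.1 ± 0.1197 → (0.98, 1.22).

(0.98, 1.22)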